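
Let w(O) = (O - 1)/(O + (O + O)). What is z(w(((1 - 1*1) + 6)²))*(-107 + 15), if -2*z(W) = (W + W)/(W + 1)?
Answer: 3220/143 ≈ 22.517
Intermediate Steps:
w(O) = (-1 + O)/(3*O) (w(O) = (-1 + O)/(O + 2*O) = (-1 + O)/((3*O)) = (-1 + O)*(1/(3*O)) = (-1 + O)/(3*O))
z(W) = -W/(1 + W) (z(W) = -(W + W)/(2*(W + 1)) = -2*W/(2*(1 + W)) = -W/(1 + W))
z(w(((1 - 1*1) + 6)²))*(-107 + 15) = (-(-1 + ((1 - 1*1) + 6)²)/(3*(((1 - 1*1) + 6)²))/(1 + (-1 + ((1 - 1*1) + 6)²)/(3*(((1 - 1*1) + 6)²))))*(-107 + 15) = -(-1 + ((1 - 1) + 6)²)/(3*(((1 - 1) + 6)²))/(1 + (-1 + ((1 - 1) + 6)²)/(3*(((1 - 1) + 6)²)))*(-92) = -(-1 + (0 + 6)²)/(3*((0 + 6)²))/(1 + (-1 + (0 + 6)²)/(3*((0 + 6)²)))*(-92) = -(-1 + 6²)/(3*(6²))/(1 + (-1 + 6²)/(3*(6²)))*(-92) = -(⅓)*(-1 + 36)/36/(1 + (⅓)*(-1 + 36)/36)*(-92) = -(⅓)*(1/36)*35/(1 + (⅓)*(1/36)*35)*(-92) = -1*35/108/(1 + 35/108)*(-92) = -1*35/108/143/108*(-92) = -1*35/108*108/143*(-92) = -35/143*(-92) = 3220/143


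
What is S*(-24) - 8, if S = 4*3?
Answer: -296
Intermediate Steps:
S = 12
S*(-24) - 8 = 12*(-24) - 8 = -288 - 8 = -296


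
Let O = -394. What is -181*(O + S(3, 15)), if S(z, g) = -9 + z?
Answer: 72400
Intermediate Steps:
-181*(O + S(3, 15)) = -181*(-394 + (-9 + 3)) = -181*(-394 - 6) = -181*(-400) = 72400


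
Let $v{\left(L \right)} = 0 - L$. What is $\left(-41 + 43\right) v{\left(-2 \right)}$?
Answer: $4$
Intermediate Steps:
$v{\left(L \right)} = - L$
$\left(-41 + 43\right) v{\left(-2 \right)} = \left(-41 + 43\right) \left(\left(-1\right) \left(-2\right)\right) = 2 \cdot 2 = 4$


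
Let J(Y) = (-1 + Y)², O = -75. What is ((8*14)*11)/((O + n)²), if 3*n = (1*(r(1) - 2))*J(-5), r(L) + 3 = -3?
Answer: 1232/29241 ≈ 0.042133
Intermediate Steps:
r(L) = -6 (r(L) = -3 - 3 = -6)
n = -96 (n = ((1*(-6 - 2))*(-1 - 5)²)/3 = ((1*(-8))*(-6)²)/3 = (-8*36)/3 = (⅓)*(-288) = -96)
((8*14)*11)/((O + n)²) = ((8*14)*11)/((-75 - 96)²) = (112*11)/((-171)²) = 1232/29241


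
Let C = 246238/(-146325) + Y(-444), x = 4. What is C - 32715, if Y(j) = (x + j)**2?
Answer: 23541251387/146325 ≈ 1.6088e+5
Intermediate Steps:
Y(j) = (4 + j)**2
C = 28328273762/146325 (C = 246238/(-146325) + (4 - 444)**2 = 246238*(-1/146325) + (-440)**2 = -246238/146325 + 193600 = 28328273762/146325 ≈ 1.9360e+5)
C - 32715 = 28328273762/146325 - 32715 = 23541251387/146325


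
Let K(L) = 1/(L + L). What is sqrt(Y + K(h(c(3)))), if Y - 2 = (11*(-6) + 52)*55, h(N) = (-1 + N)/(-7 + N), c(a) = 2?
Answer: I*sqrt(3082)/2 ≈ 27.758*I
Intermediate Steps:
h(N) = (-1 + N)/(-7 + N)
K(L) = 1/(2*L)
Y = -768 (Y = 2 + (11*(-6) + 52)*55 = 2 + (-66 + 52)*55 = 2 - 14*55 = 2 - 770 = -768)
sqrt(Y + K(h(c(3)))) = sqrt(-768 + 1/(2*(((-1 + 2)/(-7 + 2))))) = sqrt(-768 + 1/(2*((1/(-5))))) = sqrt(-768 + 1/(2*((-1/5*1)))) = sqrt(-768 + 1/(2*(-1/5))) = sqrt(-768 + (1/2)*(-5)) = sqrt(-768 - 5/2) = sqrt(-1541/2) = I*sqrt(3082)/2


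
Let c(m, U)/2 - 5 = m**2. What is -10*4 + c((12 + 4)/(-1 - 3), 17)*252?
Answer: 10544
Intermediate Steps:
c(m, U) = 10 + 2*m**2
-10*4 + c((12 + 4)/(-1 - 3), 17)*252 = -10*4 + (10 + 2*((12 + 4)/(-1 - 3))**2)*252 = -40 + (10 + 2*(16/(-4))**2)*252 = -40 + (10 + 2*(16*(-1/4))**2)*252 = -40 + (10 + 2*(-4)**2)*252 = -40 + (10 + 2*16)*252 = -40 + (10 + 32)*252 = -40 + 42*252 = -40 + 10584 = 10544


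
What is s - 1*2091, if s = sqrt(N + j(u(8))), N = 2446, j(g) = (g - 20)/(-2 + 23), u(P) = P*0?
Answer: -2091 + sqrt(1078266)/21 ≈ -2041.6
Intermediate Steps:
u(P) = 0
j(g) = -20/21 + g/21 (j(g) = (-20 + g)/21 = (-20 + g)*(1/21) = -20/21 + g/21)
s = sqrt(1078266)/21 (s = sqrt(2446 + (-20/21 + (1/21)*0)) = sqrt(2446 + (-20/21 + 0)) = sqrt(2446 - 20/21) = sqrt(51346/21) = sqrt(1078266)/21 ≈ 49.447)
s - 1*2091 = sqrt(1078266)/21 - 1*2091 = sqrt(1078266)/21 - 2091 = -2091 + sqrt(1078266)/21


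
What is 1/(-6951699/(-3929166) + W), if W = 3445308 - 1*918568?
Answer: 436574/1103109761171 ≈ 3.9577e-7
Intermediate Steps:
W = 2526740 (W = 3445308 - 918568 = 2526740)
1/(-6951699/(-3929166) + W) = 1/(-6951699/(-3929166) + 2526740) = 1/(-6951699*(-1/3929166) + 2526740) = 1/(772411/436574 + 2526740) = 1/(1103109761171/436574) = 436574/1103109761171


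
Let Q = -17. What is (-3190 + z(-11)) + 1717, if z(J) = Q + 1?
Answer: -1489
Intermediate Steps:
z(J) = -16 (z(J) = -17 + 1 = -16)
(-3190 + z(-11)) + 1717 = (-3190 - 16) + 1717 = -3206 + 1717 = -1489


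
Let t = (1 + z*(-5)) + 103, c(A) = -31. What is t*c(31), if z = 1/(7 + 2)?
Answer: -28861/9 ≈ -3206.8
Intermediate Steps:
z = ⅑ (z = 1/9 = ⅑ ≈ 0.11111)
t = 931/9 (t = (1 + (⅑)*(-5)) + 103 = (1 - 5/9) + 103 = 4/9 + 103 = 931/9 ≈ 103.44)
t*c(31) = (931/9)*(-31) = -28861/9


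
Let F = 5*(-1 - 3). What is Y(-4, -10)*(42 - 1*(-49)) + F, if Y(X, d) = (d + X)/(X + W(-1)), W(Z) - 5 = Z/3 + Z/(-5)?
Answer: -1490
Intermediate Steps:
W(Z) = 5 + 2*Z/15 (W(Z) = 5 + (Z/3 + Z/(-5)) = 5 + (Z*(⅓) + Z*(-⅕)) = 5 + (Z/3 - Z/5) = 5 + 2*Z/15)
F = -20 (F = 5*(-4) = -20)
Y(X, d) = (X + d)/(73/15 + X) (Y(X, d) = (d + X)/(X + (5 + (2/15)*(-1))) = (X + d)/(X + (5 - 2/15)) = (X + d)/(X + 73/15) = (X + d)/(73/15 + X))
Y(-4, -10)*(42 - 1*(-49)) + F = (15*(-4 - 10)/(73 + 15*(-4)))*(42 - 1*(-49)) - 20 = (15*(-14)/(73 - 60))*(42 + 49) - 20 = (15*(-14)/13)*91 - 20 = (15*(1/13)*(-14))*91 - 20 = -210/13*91 - 20 = -1470 - 20 = -1490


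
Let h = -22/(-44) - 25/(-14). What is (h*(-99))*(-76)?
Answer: 120384/7 ≈ 17198.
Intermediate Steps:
h = 16/7 (h = -22*(-1/44) - 25*(-1/14) = 1/2 + 25/14 = 16/7 ≈ 2.2857)
(h*(-99))*(-76) = ((16/7)*(-99))*(-76) = -1584/7*(-76) = 120384/7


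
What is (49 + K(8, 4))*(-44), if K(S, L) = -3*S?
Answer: -1100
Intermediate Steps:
(49 + K(8, 4))*(-44) = (49 - 3*8)*(-44) = (49 - 24)*(-44) = 25*(-44) = -1100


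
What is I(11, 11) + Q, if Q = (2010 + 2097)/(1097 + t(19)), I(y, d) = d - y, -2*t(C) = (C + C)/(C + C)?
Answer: 2738/731 ≈ 3.7456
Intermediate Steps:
t(C) = -½ (t(C) = -(C + C)/(2*(C + C)) = -2*C/(2*(2*C)) = -2*C*1/(2*C)/2 = -½*1 = -½)
Q = 2738/731 (Q = (2010 + 2097)/(1097 - ½) = 4107/(2193/2) = 4107*(2/2193) = 2738/731 ≈ 3.7456)
I(11, 11) + Q = (11 - 1*11) + 2738/731 = (11 - 11) + 2738/731 = 0 + 2738/731 = 2738/731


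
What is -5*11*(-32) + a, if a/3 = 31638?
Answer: 96674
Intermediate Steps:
a = 94914 (a = 3*31638 = 94914)
-5*11*(-32) + a = -5*11*(-32) + 94914 = -55*(-32) + 94914 = 1760 + 94914 = 96674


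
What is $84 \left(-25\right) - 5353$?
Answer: $-7453$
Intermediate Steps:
$84 \left(-25\right) - 5353 = -2100 - 5353 = -7453$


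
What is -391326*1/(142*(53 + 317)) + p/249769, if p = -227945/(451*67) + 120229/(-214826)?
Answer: -79309886828827538746/10648214796638391115 ≈ -7.4482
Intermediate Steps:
p = -52601472263/6491397242 (p = -227945/30217 + 120229*(-1/214826) = -227945*1/30217 - 120229/214826 = -227945/30217 - 120229/214826 = -52601472263/6491397242 ≈ -8.1033)
-391326*1/(142*(53 + 317)) + p/249769 = -391326*1/(142*(53 + 317)) - 52601472263/6491397242/249769 = -391326/(142*370) - 52601472263/6491397242*1/249769 = -391326/52540 - 52601472263/1621349797737098 = -391326*1/52540 - 52601472263/1621349797737098 = -195663/26270 - 52601472263/1621349797737098 = -79309886828827538746/10648214796638391115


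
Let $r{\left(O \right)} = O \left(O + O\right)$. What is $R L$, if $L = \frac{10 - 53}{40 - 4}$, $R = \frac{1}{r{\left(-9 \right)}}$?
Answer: $- \frac{43}{5832} \approx -0.0073731$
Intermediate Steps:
$r{\left(O \right)} = 2 O^{2}$ ($r{\left(O \right)} = O 2 O = 2 O^{2}$)
$R = \frac{1}{162}$ ($R = \frac{1}{2 \left(-9\right)^{2}} = \frac{1}{2 \cdot 81} = \frac{1}{162} \approx 0.0061728$)
$L = - \frac{43}{36} \approx -1.1944$
$R L = \frac{1}{162} \left(- \frac{43}{36}\right) = - \frac{43}{5832}$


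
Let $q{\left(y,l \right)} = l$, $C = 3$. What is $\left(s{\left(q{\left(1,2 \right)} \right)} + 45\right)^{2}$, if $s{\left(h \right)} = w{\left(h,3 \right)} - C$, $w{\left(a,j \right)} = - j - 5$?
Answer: $1156$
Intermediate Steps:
$w{\left(a,j \right)} = -5 - j$
$s{\left(h \right)} = -11$ ($s{\left(h \right)} = \left(-5 - 3\right) - 3 = -8 - 3 = -11$)
$\left(s{\left(q{\left(1,2 \right)} \right)} + 45\right)^{2} = \left(-11 + 45\right)^{2} = 34^{2} = 1156$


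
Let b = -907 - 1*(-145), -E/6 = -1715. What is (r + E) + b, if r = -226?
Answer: 9302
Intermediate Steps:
E = 10290 (E = -6*(-1715) = 10290)
b = -762 (b = -907 + 145 = -762)
(r + E) + b = (-226 + 10290) - 762 = 10064 - 762 = 9302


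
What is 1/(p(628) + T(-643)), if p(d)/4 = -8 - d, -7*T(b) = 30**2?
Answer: -7/18708 ≈ -0.00037417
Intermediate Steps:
T(b) = -900/7 (T(b) = -1/7*30**2 = -1/7*900 = -900/7)
p(d) = -32 - 4*d (p(d) = 4*(-8 - d) = -32 - 4*d)
1/(p(628) + T(-643)) = 1/((-32 - 4*628) - 900/7) = 1/((-32 - 2512) - 900/7) = 1/(-2544 - 900/7) = 1/(-18708/7) = -7/18708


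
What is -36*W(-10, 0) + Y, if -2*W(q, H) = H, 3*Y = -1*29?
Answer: -29/3 ≈ -9.6667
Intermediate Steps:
Y = -29/3 (Y = (-1*29)/3 = (⅓)*(-29) = -29/3 ≈ -9.6667)
W(q, H) = -H/2
-36*W(-10, 0) + Y = -(-18)*0 - 29/3 = -36*0 - 29/3 = 0 - 29/3 = -29/3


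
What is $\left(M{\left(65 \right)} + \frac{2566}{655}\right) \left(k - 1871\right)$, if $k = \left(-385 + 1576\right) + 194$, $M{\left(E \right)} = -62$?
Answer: $\frac{18489384}{655} \approx 28228.0$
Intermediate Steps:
$k = 1385$ ($k = 1191 + 194 = 1385$)
$\left(M{\left(65 \right)} + \frac{2566}{655}\right) \left(k - 1871\right) = \left(-62 + \frac{2566}{655}\right) \left(1385 - 1871\right) = \left(-62 + 2566 \cdot \frac{1}{655}\right) \left(-486\right) = \left(-62 + \frac{2566}{655}\right) \left(-486\right) = \left(- \frac{38044}{655}\right) \left(-486\right) = \frac{18489384}{655}$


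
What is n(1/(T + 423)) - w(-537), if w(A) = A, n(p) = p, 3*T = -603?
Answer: 119215/222 ≈ 537.00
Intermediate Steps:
T = -201 (T = (1/3)*(-603) = -201)
n(1/(T + 423)) - w(-537) = 1/(-201 + 423) - 1*(-537) = 1/222 + 537 = 119215/222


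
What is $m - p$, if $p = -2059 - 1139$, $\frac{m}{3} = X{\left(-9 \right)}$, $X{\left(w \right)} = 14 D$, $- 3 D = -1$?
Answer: $3212$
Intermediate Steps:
$D = \frac{1}{3}$ ($D = \left(- \frac{1}{3}\right) \left(-1\right) = \frac{1}{3} \approx 0.33333$)
$X{\left(w \right)} = \frac{14}{3}$ ($X{\left(w \right)} = 14 \cdot \frac{1}{3} = \frac{14}{3}$)
$m = 14$ ($m = 3 \cdot \frac{14}{3} = 14$)
$p = -3198$ ($p = -2059 - 1139 = -3198$)
$m - p = 14 - -3198 = 14 + 3198 = 3212$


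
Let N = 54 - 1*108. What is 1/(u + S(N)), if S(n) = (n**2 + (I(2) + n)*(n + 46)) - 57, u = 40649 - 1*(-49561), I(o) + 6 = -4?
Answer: 1/93581 ≈ 1.0686e-5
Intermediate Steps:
N = -54 (N = 54 - 108 = -54)
I(o) = -10 (I(o) = -6 - 4 = -10)
u = 90210 (u = 40649 + 49561 = 90210)
S(n) = -57 + n**2 + (-10 + n)*(46 + n) (S(n) = (n**2 + (-10 + n)*(n + 46)) - 57 = (n**2 + (-10 + n)*(46 + n)) - 57 = -57 + n**2 + (-10 + n)*(46 + n))
1/(u + S(N)) = 1/(90210 + (-517 + 2*(-54)**2 + 36*(-54))) = 1/(90210 + (-517 + 2*2916 - 1944)) = 1/(90210 + (-517 + 5832 - 1944)) = 1/(90210 + 3371) = 1/93581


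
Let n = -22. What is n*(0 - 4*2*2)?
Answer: 352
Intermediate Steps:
n*(0 - 4*2*2) = -22*(0 - 4*2*2) = -22*(0 - 8*2) = -22*(0 - 16) = -22*(-16) = 352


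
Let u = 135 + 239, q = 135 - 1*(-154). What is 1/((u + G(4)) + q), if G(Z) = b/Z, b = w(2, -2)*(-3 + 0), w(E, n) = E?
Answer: 2/1323 ≈ 0.0015117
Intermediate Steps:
b = -6 (b = 2*(-3 + 0) = 2*(-3) = -6)
q = 289 (q = 135 + 154 = 289)
u = 374
G(Z) = -6/Z
1/((u + G(4)) + q) = 1/((374 - 6/4) + 289) = 1/((374 - 6*1/4) + 289) = 1/((374 - 3/2) + 289) = 1/(745/2 + 289) = 1/(1323/2) = 2/1323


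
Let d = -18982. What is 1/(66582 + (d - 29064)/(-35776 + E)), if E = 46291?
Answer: 10515/700061684 ≈ 1.5020e-5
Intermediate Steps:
1/(66582 + (d - 29064)/(-35776 + E)) = 1/(66582 + (-18982 - 29064)/(-35776 + 46291)) = 1/(66582 - 48046/10515) = 1/(700061684/10515) = 10515/700061684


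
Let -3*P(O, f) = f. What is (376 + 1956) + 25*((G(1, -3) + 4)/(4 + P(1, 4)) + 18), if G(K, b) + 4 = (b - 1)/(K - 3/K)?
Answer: 11203/4 ≈ 2800.8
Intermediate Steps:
P(O, f) = -f/3
G(K, b) = -4 + (-1 + b)/(K - 3/K) (G(K, b) = -4 + (b - 1)/(K - 3/K) = -4 + (-1 + b)/(K - 3/K))
(376 + 1956) + 25*((G(1, -3) + 4)/(4 + P(1, 4)) + 18) = (376 + 1956) + 25*(((12 - 1*1 - 4*1² + 1*(-3))/(-3 + 1²) + 4)/(4 - ⅓*4) + 18) = 2332 + 25*(((12 - 1 - 4*1 - 3)/(-3 + 1) + 4)/(4 - 4/3) + 18) = 2332 + 25*(((12 - 1 - 4 - 3)/(-2) + 4)/(8/3) + 18) = 2332 + 25*((-½*4 + 4)*(3/8) + 18) = 2332 + 25*((-2 + 4)*(3/8) + 18) = 2332 + 25*(2*(3/8) + 18) = 2332 + 25*(¾ + 18) = 2332 + 25*(75/4) = 2332 + 1875/4 = 11203/4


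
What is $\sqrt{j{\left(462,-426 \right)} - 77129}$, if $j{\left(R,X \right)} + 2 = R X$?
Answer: $i \sqrt{273943} \approx 523.4 i$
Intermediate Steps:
$j{\left(R,X \right)} = -2 + R X$
$\sqrt{j{\left(462,-426 \right)} - 77129} = \sqrt{\left(-2 + 462 \left(-426\right)\right) - 77129} = \sqrt{\left(-2 - 196812\right) - 77129} = \sqrt{-196814 - 77129} = \sqrt{-273943} = i \sqrt{273943}$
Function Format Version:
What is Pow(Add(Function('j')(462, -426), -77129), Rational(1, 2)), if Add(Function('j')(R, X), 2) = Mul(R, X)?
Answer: Mul(I, Pow(273943, Rational(1, 2))) ≈ Mul(523.40, I)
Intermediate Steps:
Function('j')(R, X) = Add(-2, Mul(R, X))
Pow(Add(Function('j')(462, -426), -77129), Rational(1, 2)) = Pow(Add(Add(-2, Mul(462, -426)), -77129), Rational(1, 2)) = Pow(Add(Add(-2, -196812), -77129), Rational(1, 2)) = Pow(Add(-196814, -77129), Rational(1, 2)) = Pow(-273943, Rational(1, 2)) = Mul(I, Pow(273943, Rational(1, 2)))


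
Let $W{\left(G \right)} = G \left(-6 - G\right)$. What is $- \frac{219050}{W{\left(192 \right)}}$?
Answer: $\frac{109525}{19008} \approx 5.762$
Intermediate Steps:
$- \frac{219050}{W{\left(192 \right)}} = - \frac{219050}{\left(-1\right) 192 \left(6 + 192\right)} = - \frac{219050}{\left(-1\right) 192 \cdot 198} = - \frac{219050}{-38016} = \left(-219050\right) \left(- \frac{1}{38016}\right) = \frac{109525}{19008}$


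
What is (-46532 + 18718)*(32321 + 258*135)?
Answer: -1867737914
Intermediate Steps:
(-46532 + 18718)*(32321 + 258*135) = -27814*(32321 + 34830) = -27814*67151 = -1867737914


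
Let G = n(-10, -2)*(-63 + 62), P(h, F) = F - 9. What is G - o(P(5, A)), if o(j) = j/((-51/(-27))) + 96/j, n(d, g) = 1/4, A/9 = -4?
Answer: 26221/1020 ≈ 25.707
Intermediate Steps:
A = -36 (A = 9*(-4) = -36)
P(h, F) = -9 + F
n(d, g) = ¼
o(j) = 96/j + 9*j/17 (o(j) = j/((-51*(-1/27))) + 96/j = j/(17/9) + 96/j = j*(9/17) + 96/j = 9*j/17 + 96/j = 96/j + 9*j/17)
G = -¼ (G = (-63 + 62)/4 = (¼)*(-1) = -¼ ≈ -0.25000)
G - o(P(5, A)) = -¼ - (96/(-9 - 36) + 9*(-9 - 36)/17) = -¼ - (96/(-45) + (9/17)*(-45)) = -¼ - (96*(-1/45) - 405/17) = -¼ - (-32/15 - 405/17) = -¼ - 1*(-6619/255) = -¼ + 6619/255 = 26221/1020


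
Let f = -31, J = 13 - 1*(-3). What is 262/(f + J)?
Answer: -262/15 ≈ -17.467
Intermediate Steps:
J = 16 (J = 13 + 3 = 16)
262/(f + J) = 262/(-31 + 16) = 262/(-15) = -1/15*262 = -262/15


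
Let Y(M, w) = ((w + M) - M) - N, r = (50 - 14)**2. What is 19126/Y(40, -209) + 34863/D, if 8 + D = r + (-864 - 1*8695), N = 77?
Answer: -28026994/394251 ≈ -71.089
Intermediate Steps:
r = 1296 (r = 36**2 = 1296)
Y(M, w) = -77 + w (Y(M, w) = ((w + M) - M) - 1*77 = ((M + w) - M) - 77 = w - 77 = -77 + w)
D = -8271 (D = -8 + (1296 + (-864 - 1*8695)) = -8 + (1296 + (-864 - 8695)) = -8 + (1296 - 9559) = -8 - 8263 = -8271)
19126/Y(40, -209) + 34863/D = 19126/(-77 - 209) + 34863/(-8271) = 19126/(-286) + 34863*(-1/8271) = 19126*(-1/286) - 11621/2757 = -9563/143 - 11621/2757 = -28026994/394251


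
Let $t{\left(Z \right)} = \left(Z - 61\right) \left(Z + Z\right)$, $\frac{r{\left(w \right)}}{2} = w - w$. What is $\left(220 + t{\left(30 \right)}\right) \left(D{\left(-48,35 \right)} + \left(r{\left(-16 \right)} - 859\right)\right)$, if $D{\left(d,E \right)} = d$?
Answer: $1487480$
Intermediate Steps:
$r{\left(w \right)} = 0$ ($r{\left(w \right)} = 2 \left(w - w\right) = 2 \cdot 0 = 0$)
$t{\left(Z \right)} = 2 Z \left(-61 + Z\right)$ ($t{\left(Z \right)} = \left(-61 + Z\right) 2 Z = 2 Z \left(-61 + Z\right)$)
$\left(220 + t{\left(30 \right)}\right) \left(D{\left(-48,35 \right)} + \left(r{\left(-16 \right)} - 859\right)\right) = \left(220 + 2 \cdot 30 \left(-61 + 30\right)\right) \left(-48 + \left(0 - 859\right)\right) = \left(220 + 2 \cdot 30 \left(-31\right)\right) \left(-48 - 859\right) = \left(220 - 1860\right) \left(-907\right) = \left(-1640\right) \left(-907\right) = 1487480$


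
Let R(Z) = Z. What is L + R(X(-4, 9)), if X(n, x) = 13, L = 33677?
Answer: 33690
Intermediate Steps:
L + R(X(-4, 9)) = 33677 + 13 = 33690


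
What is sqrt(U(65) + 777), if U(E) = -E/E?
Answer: 2*sqrt(194) ≈ 27.857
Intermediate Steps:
U(E) = -1 (U(E) = -1*1 = -1)
sqrt(U(65) + 777) = sqrt(-1 + 777) = sqrt(776) = 2*sqrt(194)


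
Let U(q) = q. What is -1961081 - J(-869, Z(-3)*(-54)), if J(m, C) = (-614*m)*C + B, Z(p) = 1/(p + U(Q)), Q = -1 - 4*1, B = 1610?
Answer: -11128523/2 ≈ -5.5643e+6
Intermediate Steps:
Q = -5 (Q = -1 - 4 = -5)
Z(p) = 1/(-5 + p) (Z(p) = 1/(p - 5) = 1/(-5 + p))
J(m, C) = 1610 - 614*C*m (J(m, C) = (-614*m)*C + 1610 = -614*C*m + 1610 = 1610 - 614*C*m)
-1961081 - J(-869, Z(-3)*(-54)) = -1961081 - (1610 - 614*-54/(-5 - 3)*(-869)) = -1961081 - (1610 - 614*-54/(-8)*(-869)) = -1961081 - (1610 - 614*(-1/8*(-54))*(-869)) = -1961081 - (1610 - 614*27/4*(-869)) = -1961081 - (1610 + 7203141/2) = -1961081 - 1*7206361/2 = -1961081 - 7206361/2 = -11128523/2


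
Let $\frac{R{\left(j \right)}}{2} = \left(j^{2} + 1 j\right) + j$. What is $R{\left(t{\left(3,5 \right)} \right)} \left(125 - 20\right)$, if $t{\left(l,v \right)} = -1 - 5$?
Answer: $5040$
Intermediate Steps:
$t{\left(l,v \right)} = -6$ ($t{\left(l,v \right)} = -1 - 5 = -6$)
$R{\left(j \right)} = 2 j^{2} + 4 j$ ($R{\left(j \right)} = 2 \left(\left(j^{2} + 1 j\right) + j\right) = 2 \left(\left(j^{2} + j\right) + j\right) = 2 \left(\left(j + j^{2}\right) + j\right) = 2 \left(j^{2} + 2 j\right) = 2 j^{2} + 4 j$)
$R{\left(t{\left(3,5 \right)} \right)} \left(125 - 20\right) = 2 \left(-6\right) \left(2 - 6\right) \left(125 - 20\right) = 2 \left(-6\right) \left(-4\right) 105 = 48 \cdot 105 = 5040$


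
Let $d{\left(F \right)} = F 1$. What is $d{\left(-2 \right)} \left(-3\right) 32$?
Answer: $192$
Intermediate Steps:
$d{\left(F \right)} = F$
$d{\left(-2 \right)} \left(-3\right) 32 = \left(-2\right) \left(-3\right) 32 = 6 \cdot 32 = 192$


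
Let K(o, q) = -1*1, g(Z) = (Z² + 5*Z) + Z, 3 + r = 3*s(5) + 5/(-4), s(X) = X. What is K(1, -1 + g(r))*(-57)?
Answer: 57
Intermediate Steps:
r = 43/4 (r = -3 + (3*5 + 5/(-4)) = -3 + (15 + 5*(-¼)) = -3 + (15 - 5/4) = -3 + 55/4 = 43/4 ≈ 10.750)
g(Z) = Z² + 6*Z
K(o, q) = -1
K(1, -1 + g(r))*(-57) = -1*(-57) = 57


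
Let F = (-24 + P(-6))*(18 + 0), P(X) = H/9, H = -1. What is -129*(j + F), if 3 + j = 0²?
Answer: 56373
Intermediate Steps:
j = -3 (j = -3 + 0² = -3 + 0 = -3)
P(X) = -⅑ (P(X) = -1/9 = -1*⅑ = -⅑)
F = -434 (F = (-24 - ⅑)*(18 + 0) = -217/9*18 = -434)
-129*(j + F) = -129*(-3 - 434) = -129*(-437) = 56373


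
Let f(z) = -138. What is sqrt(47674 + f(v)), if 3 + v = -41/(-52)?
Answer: 4*sqrt(2971) ≈ 218.03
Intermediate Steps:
v = -115/52 (v = -3 - 41/(-52) = -3 - 41*(-1/52) = -3 + 41/52 = -115/52 ≈ -2.2115)
sqrt(47674 + f(v)) = sqrt(47674 - 138) = sqrt(47536) = 4*sqrt(2971)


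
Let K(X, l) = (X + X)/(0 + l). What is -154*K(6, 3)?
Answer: -616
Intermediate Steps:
K(X, l) = 2*X/l (K(X, l) = (2*X)/l = 2*X/l)
-154*K(6, 3) = -308*6/3 = -154*4 = -616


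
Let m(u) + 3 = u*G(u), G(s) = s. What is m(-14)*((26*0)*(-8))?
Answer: 0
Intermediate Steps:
m(u) = -3 + u² (m(u) = -3 + u*u = -3 + u²)
m(-14)*((26*0)*(-8)) = (-3 + (-14)²)*((26*0)*(-8)) = (-3 + 196)*(0*(-8)) = 193*0 = 0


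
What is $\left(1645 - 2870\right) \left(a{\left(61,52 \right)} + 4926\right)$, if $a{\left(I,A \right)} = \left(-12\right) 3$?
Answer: $-5990250$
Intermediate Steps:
$a{\left(I,A \right)} = -36$
$\left(1645 - 2870\right) \left(a{\left(61,52 \right)} + 4926\right) = \left(1645 - 2870\right) \left(-36 + 4926\right) = \left(-1225\right) 4890 = -5990250$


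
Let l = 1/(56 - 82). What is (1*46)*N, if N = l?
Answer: -23/13 ≈ -1.7692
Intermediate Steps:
l = -1/26 (l = 1/(-26) = -1/26 ≈ -0.038462)
N = -1/26 ≈ -0.038462
(1*46)*N = (1*46)*(-1/26) = 46*(-1/26) = -23/13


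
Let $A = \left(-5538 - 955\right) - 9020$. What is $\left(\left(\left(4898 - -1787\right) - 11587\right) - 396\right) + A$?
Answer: $-20811$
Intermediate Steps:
$A = -15513$ ($A = -6493 - 9020 = -15513$)
$\left(\left(\left(4898 - -1787\right) - 11587\right) - 396\right) + A = \left(\left(\left(4898 - -1787\right) - 11587\right) - 396\right) - 15513 = \left(\left(\left(4898 + 1787\right) - 11587\right) - 396\right) - 15513 = \left(\left(6685 - 11587\right) - 396\right) - 15513 = \left(-4902 - 396\right) - 15513 = -5298 - 15513 = -20811$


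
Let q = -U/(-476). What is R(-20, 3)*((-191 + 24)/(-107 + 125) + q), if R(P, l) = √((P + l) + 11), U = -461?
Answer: -43895*I*√6/4284 ≈ -25.098*I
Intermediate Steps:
q = -461/476 (q = -1*(-461)/(-476) = 461*(-1/476) = -461/476 ≈ -0.96849)
R(P, l) = √(11 + P + l)
R(-20, 3)*((-191 + 24)/(-107 + 125) + q) = √(11 - 20 + 3)*((-191 + 24)/(-107 + 125) - 461/476) = √(-6)*(-167/18 - 461/476) = (I*√6)*(-167*1/18 - 461/476) = (I*√6)*(-167/18 - 461/476) = (I*√6)*(-43895/4284) = -43895*I*√6/4284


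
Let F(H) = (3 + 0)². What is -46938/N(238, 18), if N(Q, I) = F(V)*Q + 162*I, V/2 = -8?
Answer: -7823/843 ≈ -9.2800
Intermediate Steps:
V = -16 (V = 2*(-8) = -16)
F(H) = 9 (F(H) = 3² = 9)
N(Q, I) = 9*Q + 162*I
-46938/N(238, 18) = -46938/(9*238 + 162*18) = -46938/(2142 + 2916) = -46938/5058 = -46938*1/5058 = -7823/843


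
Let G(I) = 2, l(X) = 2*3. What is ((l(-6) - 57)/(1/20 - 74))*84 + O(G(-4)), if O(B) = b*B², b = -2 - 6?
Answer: 752/29 ≈ 25.931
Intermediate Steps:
l(X) = 6
b = -8
O(B) = -8*B²
((l(-6) - 57)/(1/20 - 74))*84 + O(G(-4)) = ((6 - 57)/(1/20 - 74))*84 - 8*2² = -51/(1/20 - 74)*84 - 8*4 = -51/(-1479/20)*84 - 32 = -51*(-20/1479)*84 - 32 = (20/29)*84 - 32 = 1680/29 - 32 = 752/29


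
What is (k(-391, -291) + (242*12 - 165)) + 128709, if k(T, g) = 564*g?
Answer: -32676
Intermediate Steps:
(k(-391, -291) + (242*12 - 165)) + 128709 = (564*(-291) + (242*12 - 165)) + 128709 = (-164124 + (2904 - 165)) + 128709 = (-164124 + 2739) + 128709 = -161385 + 128709 = -32676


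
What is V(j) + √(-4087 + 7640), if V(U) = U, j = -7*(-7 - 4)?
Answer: 77 + √3553 ≈ 136.61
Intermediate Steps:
j = 77 (j = -7*(-11) = 77)
V(j) + √(-4087 + 7640) = 77 + √(-4087 + 7640) = 77 + √3553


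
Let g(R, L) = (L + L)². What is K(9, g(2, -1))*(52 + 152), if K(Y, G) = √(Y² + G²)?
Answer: 204*√97 ≈ 2009.2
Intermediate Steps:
g(R, L) = 4*L² (g(R, L) = (2*L)² = 4*L²)
K(Y, G) = √(G² + Y²)
K(9, g(2, -1))*(52 + 152) = √((4*(-1)²)² + 9²)*(52 + 152) = √((4*1)² + 81)*204 = √(4² + 81)*204 = √(16 + 81)*204 = √97*204 = 204*√97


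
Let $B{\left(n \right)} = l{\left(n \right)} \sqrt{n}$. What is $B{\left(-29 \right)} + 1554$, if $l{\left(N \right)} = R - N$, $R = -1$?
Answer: $1554 + 28 i \sqrt{29} \approx 1554.0 + 150.78 i$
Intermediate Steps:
$l{\left(N \right)} = -1 - N$
$B{\left(n \right)} = \sqrt{n} \left(-1 - n\right)$ ($B{\left(n \right)} = \left(-1 - n\right) \sqrt{n} = \sqrt{n} \left(-1 - n\right)$)
$B{\left(-29 \right)} + 1554 = \sqrt{-29} \left(-1 - -29\right) + 1554 = i \sqrt{29} \left(-1 + 29\right) + 1554 = i \sqrt{29} \cdot 28 + 1554 = 28 i \sqrt{29} + 1554 = 1554 + 28 i \sqrt{29}$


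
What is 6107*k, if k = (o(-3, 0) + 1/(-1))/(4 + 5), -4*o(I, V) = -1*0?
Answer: -6107/9 ≈ -678.56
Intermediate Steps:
o(I, V) = 0 (o(I, V) = -(-1)*0/4 = -¼*0 = 0)
k = -⅑ (k = (0 + 1/(-1))/(4 + 5) = (0 - 1)/9 = -1*⅑ = -⅑ ≈ -0.11111)
6107*k = 6107*(-⅑) = -6107/9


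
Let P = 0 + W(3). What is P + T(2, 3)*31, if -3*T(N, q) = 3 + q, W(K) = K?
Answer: -59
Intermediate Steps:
T(N, q) = -1 - q/3 (T(N, q) = -(3 + q)/3 = -1 - q/3)
P = 3 (P = 0 + 3 = 3)
P + T(2, 3)*31 = 3 + (-1 - 1/3*3)*31 = 3 + (-1 - 1)*31 = 3 - 2*31 = 3 - 62 = -59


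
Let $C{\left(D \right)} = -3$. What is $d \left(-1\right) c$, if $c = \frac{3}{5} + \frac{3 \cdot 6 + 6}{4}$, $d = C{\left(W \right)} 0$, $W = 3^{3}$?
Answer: $0$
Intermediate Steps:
$W = 27$
$d = 0$ ($d = \left(-3\right) 0 = 0$)
$c = \frac{33}{5}$ ($c = 3 \cdot \frac{1}{5} + \left(18 + 6\right) \frac{1}{4} = \frac{3}{5} + 24 \cdot \frac{1}{4} = \frac{3}{5} + 6 = \frac{33}{5} \approx 6.6$)
$d \left(-1\right) c = 0 \left(-1\right) \frac{33}{5} = 0 \cdot \frac{33}{5} = 0$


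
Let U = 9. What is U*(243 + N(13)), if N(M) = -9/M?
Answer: 28350/13 ≈ 2180.8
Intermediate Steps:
U*(243 + N(13)) = 9*(243 - 9/13) = 9*(3150/13) = 28350/13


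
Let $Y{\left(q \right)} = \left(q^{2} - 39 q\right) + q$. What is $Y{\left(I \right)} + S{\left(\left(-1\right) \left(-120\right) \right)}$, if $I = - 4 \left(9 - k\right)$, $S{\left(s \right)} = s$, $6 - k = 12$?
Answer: $6000$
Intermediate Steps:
$k = -6$ ($k = 6 - 12 = -6$)
$I = -60$ ($I = - 4 \left(9 - -6\right) = - 4 \left(9 + 6\right) = \left(-4\right) 15 = -60$)
$Y{\left(q \right)} = q^{2} - 38 q$
$Y{\left(I \right)} + S{\left(\left(-1\right) \left(-120\right) \right)} = - 60 \left(-38 - 60\right) - -120 = \left(-60\right) \left(-98\right) + 120 = 5880 + 120 = 6000$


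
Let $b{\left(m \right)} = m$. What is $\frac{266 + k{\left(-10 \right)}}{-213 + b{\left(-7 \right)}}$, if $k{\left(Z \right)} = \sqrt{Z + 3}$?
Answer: $- \frac{133}{110} - \frac{i \sqrt{7}}{220} \approx -1.2091 - 0.012026 i$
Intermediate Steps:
$k{\left(Z \right)} = \sqrt{3 + Z}$
$\frac{266 + k{\left(-10 \right)}}{-213 + b{\left(-7 \right)}} = \frac{266 + \sqrt{3 - 10}}{-213 - 7} = \frac{266 + \sqrt{-7}}{-220} = \left(266 + i \sqrt{7}\right) \left(- \frac{1}{220}\right) = - \frac{133}{110} - \frac{i \sqrt{7}}{220}$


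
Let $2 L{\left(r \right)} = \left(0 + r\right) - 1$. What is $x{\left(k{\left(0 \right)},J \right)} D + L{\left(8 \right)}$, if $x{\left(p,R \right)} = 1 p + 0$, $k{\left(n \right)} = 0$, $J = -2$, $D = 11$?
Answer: $\frac{7}{2} \approx 3.5$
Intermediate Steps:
$x{\left(p,R \right)} = p$ ($x{\left(p,R \right)} = p + 0 = p$)
$L{\left(r \right)} = - \frac{1}{2} + \frac{r}{2}$ ($L{\left(r \right)} = \frac{\left(0 + r\right) - 1}{2} = \frac{r - 1}{2} = \frac{-1 + r}{2} = - \frac{1}{2} + \frac{r}{2}$)
$x{\left(k{\left(0 \right)},J \right)} D + L{\left(8 \right)} = 0 \cdot 11 + \left(- \frac{1}{2} + \frac{1}{2} \cdot 8\right) = 0 + \left(- \frac{1}{2} + 4\right) = 0 + \frac{7}{2} = \frac{7}{2}$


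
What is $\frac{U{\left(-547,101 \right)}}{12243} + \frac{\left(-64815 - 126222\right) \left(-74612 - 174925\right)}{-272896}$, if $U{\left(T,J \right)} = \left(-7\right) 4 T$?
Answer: $- \frac{83375631874433}{477295104} \approx -1.7468 \cdot 10^{5}$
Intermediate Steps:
$U{\left(T,J \right)} = - 28 T$
$\frac{U{\left(-547,101 \right)}}{12243} + \frac{\left(-64815 - 126222\right) \left(-74612 - 174925\right)}{-272896} = \frac{\left(-28\right) \left(-547\right)}{12243} + \frac{\left(-64815 - 126222\right) \left(-74612 - 174925\right)}{-272896} = 15316 \cdot \frac{1}{12243} + \left(-191037\right) \left(-249537\right) \left(- \frac{1}{272896}\right) = \frac{2188}{1749} + 47670799869 \left(- \frac{1}{272896}\right) = \frac{2188}{1749} - \frac{47670799869}{272896} = - \frac{83375631874433}{477295104}$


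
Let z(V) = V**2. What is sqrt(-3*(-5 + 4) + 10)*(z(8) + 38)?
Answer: 102*sqrt(13) ≈ 367.77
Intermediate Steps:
sqrt(-3*(-5 + 4) + 10)*(z(8) + 38) = sqrt(-3*(-5 + 4) + 10)*(8**2 + 38) = sqrt(-3*(-1) + 10)*(64 + 38) = sqrt(3 + 10)*102 = sqrt(13)*102 = 102*sqrt(13)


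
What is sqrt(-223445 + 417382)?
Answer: sqrt(193937) ≈ 440.38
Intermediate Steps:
sqrt(-223445 + 417382) = sqrt(193937)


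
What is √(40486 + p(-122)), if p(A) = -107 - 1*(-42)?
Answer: √40421 ≈ 201.05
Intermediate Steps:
p(A) = -65 (p(A) = -107 + 42 = -65)
√(40486 + p(-122)) = √(40486 - 65) = √40421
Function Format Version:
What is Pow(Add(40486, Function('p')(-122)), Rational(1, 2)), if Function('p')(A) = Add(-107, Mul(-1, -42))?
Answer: Pow(40421, Rational(1, 2)) ≈ 201.05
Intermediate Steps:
Function('p')(A) = -65 (Function('p')(A) = Add(-107, 42) = -65)
Pow(Add(40486, Function('p')(-122)), Rational(1, 2)) = Pow(Add(40486, -65), Rational(1, 2)) = Pow(40421, Rational(1, 2))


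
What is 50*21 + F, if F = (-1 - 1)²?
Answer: 1054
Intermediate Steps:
F = 4 (F = (-2)² = 4)
50*21 + F = 50*21 + 4 = 1050 + 4 = 1054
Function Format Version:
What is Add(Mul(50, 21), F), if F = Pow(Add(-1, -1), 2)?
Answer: 1054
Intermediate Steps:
F = 4 (F = Pow(-2, 2) = 4)
Add(Mul(50, 21), F) = Add(Mul(50, 21), 4) = Add(1050, 4) = 1054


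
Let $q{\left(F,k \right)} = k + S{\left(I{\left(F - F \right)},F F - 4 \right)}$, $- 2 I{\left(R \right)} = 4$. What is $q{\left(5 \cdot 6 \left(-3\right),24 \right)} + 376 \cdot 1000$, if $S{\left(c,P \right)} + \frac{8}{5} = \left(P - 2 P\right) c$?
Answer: $\frac{1961072}{5} \approx 3.9221 \cdot 10^{5}$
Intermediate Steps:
$I{\left(R \right)} = -2$ ($I{\left(R \right)} = \left(- \frac{1}{2}\right) 4 = -2$)
$S{\left(c,P \right)} = - \frac{8}{5} - P c$ ($S{\left(c,P \right)} = - \frac{8}{5} + \left(P - 2 P\right) c = - \frac{8}{5} + - P c = - \frac{8}{5} - P c$)
$q{\left(F,k \right)} = - \frac{48}{5} + k + 2 F^{2}$ ($q{\left(F,k \right)} = k - \left(\frac{8}{5} + \left(F F - 4\right) \left(-2\right)\right) = k - \left(\frac{8}{5} + \left(F^{2} - 4\right) \left(-2\right)\right) = k - \left(\frac{8}{5} + \left(-4 + F^{2}\right) \left(-2\right)\right) = k + \left(- \frac{8}{5} + \left(-8 + 2 F^{2}\right)\right) = k + \left(- \frac{48}{5} + 2 F^{2}\right) = - \frac{48}{5} + k + 2 F^{2}$)
$q{\left(5 \cdot 6 \left(-3\right),24 \right)} + 376 \cdot 1000 = \left(- \frac{48}{5} + 24 + 2 \left(5 \cdot 6 \left(-3\right)\right)^{2}\right) + 376 \cdot 1000 = \left(- \frac{48}{5} + 24 + 2 \left(30 \left(-3\right)\right)^{2}\right) + 376000 = \left(- \frac{48}{5} + 24 + 2 \left(-90\right)^{2}\right) + 376000 = \left(- \frac{48}{5} + 24 + 2 \cdot 8100\right) + 376000 = \left(- \frac{48}{5} + 24 + 16200\right) + 376000 = \frac{81072}{5} + 376000 = \frac{1961072}{5}$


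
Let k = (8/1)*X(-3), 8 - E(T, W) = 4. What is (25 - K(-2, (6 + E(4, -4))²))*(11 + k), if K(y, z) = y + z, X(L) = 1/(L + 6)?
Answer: -2993/3 ≈ -997.67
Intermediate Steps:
X(L) = 1/(6 + L)
E(T, W) = 4 (E(T, W) = 8 - 1*4 = 8 - 4 = 4)
k = 8/3 (k = (8/1)/(6 - 3) = (8*1)/3 = 8*(⅓) = 8/3 ≈ 2.6667)
(25 - K(-2, (6 + E(4, -4))²))*(11 + k) = (25 - (-2 + (6 + 4)²))*(11 + 8/3) = (25 - (-2 + 10²))*(41/3) = (25 - (-2 + 100))*(41/3) = (25 - 1*98)*(41/3) = (25 - 98)*(41/3) = -73*41/3 = -2993/3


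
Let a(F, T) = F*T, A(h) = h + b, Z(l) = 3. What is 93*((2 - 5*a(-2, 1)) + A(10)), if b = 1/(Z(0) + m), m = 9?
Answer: 8215/4 ≈ 2053.8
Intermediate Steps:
b = 1/12 (b = 1/(3 + 9) = 1/12 ≈ 0.083333)
A(h) = 1/12 + h (A(h) = h + 1/12 = 1/12 + h)
93*((2 - 5*a(-2, 1)) + A(10)) = 93*((2 - (-10)) + (1/12 + 10)) = 93*((2 - 5*(-2)) + 121/12) = 93*((2 + 10) + 121/12) = 93*(12 + 121/12) = 93*(265/12) = 8215/4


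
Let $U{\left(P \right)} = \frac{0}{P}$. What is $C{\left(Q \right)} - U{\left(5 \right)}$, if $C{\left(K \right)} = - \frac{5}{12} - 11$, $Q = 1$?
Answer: $- \frac{137}{12} \approx -11.417$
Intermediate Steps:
$C{\left(K \right)} = - \frac{137}{12}$ ($C{\left(K \right)} = \left(-5\right) \frac{1}{12} - 11 = - \frac{5}{12} - 11 = - \frac{137}{12}$)
$U{\left(P \right)} = 0$
$C{\left(Q \right)} - U{\left(5 \right)} = - \frac{137}{12} - 0 = - \frac{137}{12} + 0 = - \frac{137}{12}$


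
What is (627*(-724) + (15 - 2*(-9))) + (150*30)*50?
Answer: -228915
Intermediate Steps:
(627*(-724) + (15 - 2*(-9))) + (150*30)*50 = (-453948 + (15 + 18)) + 4500*50 = (-453948 + 33) + 225000 = -453915 + 225000 = -228915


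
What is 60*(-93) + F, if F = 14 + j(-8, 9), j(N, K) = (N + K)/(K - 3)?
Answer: -33395/6 ≈ -5565.8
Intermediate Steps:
j(N, K) = (K + N)/(-3 + K)
F = 85/6 (F = 14 + (9 - 8)/(-3 + 9) = 14 + 1/6 = 14 + (⅙)*1 = 14 + ⅙ = 85/6 ≈ 14.167)
60*(-93) + F = 60*(-93) + 85/6 = -5580 + 85/6 = -33395/6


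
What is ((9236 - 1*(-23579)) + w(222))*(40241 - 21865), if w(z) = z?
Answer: 607087912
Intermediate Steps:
((9236 - 1*(-23579)) + w(222))*(40241 - 21865) = ((9236 - 1*(-23579)) + 222)*(40241 - 21865) = ((9236 + 23579) + 222)*18376 = (32815 + 222)*18376 = 33037*18376 = 607087912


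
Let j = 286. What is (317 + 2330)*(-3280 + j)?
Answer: -7925118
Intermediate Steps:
(317 + 2330)*(-3280 + j) = (317 + 2330)*(-3280 + 286) = 2647*(-2994) = -7925118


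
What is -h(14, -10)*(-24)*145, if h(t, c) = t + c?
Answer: 13920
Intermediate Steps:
h(t, c) = c + t
-h(14, -10)*(-24)*145 = -(-10 + 14)*(-24)*145 = -4*(-24)*145 = -(-96)*145 = -1*(-13920) = 13920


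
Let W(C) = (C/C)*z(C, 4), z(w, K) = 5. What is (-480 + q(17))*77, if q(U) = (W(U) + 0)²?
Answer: -35035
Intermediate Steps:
W(C) = 5 (W(C) = (C/C)*5 = 1*5 = 5)
q(U) = 25 (q(U) = (5 + 0)² = 5² = 25)
(-480 + q(17))*77 = (-480 + 25)*77 = -455*77 = -35035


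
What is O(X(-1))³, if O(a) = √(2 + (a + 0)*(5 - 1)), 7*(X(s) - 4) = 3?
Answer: 138*√966/49 ≈ 87.533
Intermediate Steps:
X(s) = 31/7 (X(s) = 4 + (⅐)*3 = 4 + 3/7 = 31/7)
O(a) = √(2 + 4*a) (O(a) = √(2 + a*4) = √(2 + 4*a))
O(X(-1))³ = (√(2 + 4*(31/7)))³ = (√(2 + 124/7))³ = (√(138/7))³ = (√966/7)³ = 138*√966/49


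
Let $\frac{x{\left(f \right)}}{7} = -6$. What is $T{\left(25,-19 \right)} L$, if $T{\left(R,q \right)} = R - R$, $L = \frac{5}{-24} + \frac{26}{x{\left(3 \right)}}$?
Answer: $0$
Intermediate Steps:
$x{\left(f \right)} = -42$ ($x{\left(f \right)} = 7 \left(-6\right) = -42$)
$L = - \frac{139}{168}$ ($L = \frac{5}{-24} + \frac{26}{-42} = 5 \left(- \frac{1}{24}\right) + 26 \left(- \frac{1}{42}\right) = - \frac{5}{24} - \frac{13}{21} = - \frac{139}{168} \approx -0.82738$)
$T{\left(R,q \right)} = 0$
$T{\left(25,-19 \right)} L = 0 \left(- \frac{139}{168}\right) = 0$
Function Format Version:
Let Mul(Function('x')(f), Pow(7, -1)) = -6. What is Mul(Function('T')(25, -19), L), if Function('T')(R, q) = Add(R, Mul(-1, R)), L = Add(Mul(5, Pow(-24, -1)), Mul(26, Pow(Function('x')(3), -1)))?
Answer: 0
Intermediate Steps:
Function('x')(f) = -42 (Function('x')(f) = Mul(7, -6) = -42)
L = Rational(-139, 168) (L = Add(Mul(5, Pow(-24, -1)), Mul(26, Pow(-42, -1))) = Add(Mul(5, Rational(-1, 24)), Mul(26, Rational(-1, 42))) = Add(Rational(-5, 24), Rational(-13, 21)) = Rational(-139, 168) ≈ -0.82738)
Function('T')(R, q) = 0
Mul(Function('T')(25, -19), L) = Mul(0, Rational(-139, 168)) = 0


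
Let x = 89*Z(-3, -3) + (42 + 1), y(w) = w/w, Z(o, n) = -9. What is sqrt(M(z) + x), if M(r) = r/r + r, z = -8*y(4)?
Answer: 3*I*sqrt(85) ≈ 27.659*I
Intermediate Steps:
y(w) = 1
z = -8 (z = -8*1 = -8)
M(r) = 1 + r
x = -758 (x = 89*(-9) + (42 + 1) = -801 + 43 = -758)
sqrt(M(z) + x) = sqrt((1 - 8) - 758) = sqrt(-7 - 758) = sqrt(-765) = 3*I*sqrt(85)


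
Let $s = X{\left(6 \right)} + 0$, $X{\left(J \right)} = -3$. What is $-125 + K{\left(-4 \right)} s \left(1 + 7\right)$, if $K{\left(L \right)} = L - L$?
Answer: $-125$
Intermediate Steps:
$K{\left(L \right)} = 0$
$s = -3$ ($s = -3 + 0 = -3$)
$-125 + K{\left(-4 \right)} s \left(1 + 7\right) = -125 + 0 \left(- 3 \left(1 + 7\right)\right) = -125 + 0 \left(\left(-3\right) 8\right) = -125 + 0 \left(-24\right) = -125 + 0 = -125$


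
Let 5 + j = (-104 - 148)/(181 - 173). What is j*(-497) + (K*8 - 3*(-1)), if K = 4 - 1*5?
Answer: 36271/2 ≈ 18136.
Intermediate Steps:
j = -73/2 (j = -5 + (-104 - 148)/(181 - 173) = -5 - 252/8 = -5 - 252*⅛ = -5 - 63/2 = -73/2 ≈ -36.500)
K = -1 (K = 4 - 5 = -1)
j*(-497) + (K*8 - 3*(-1)) = -73/2*(-497) + (-1*8 - 3*(-1)) = 36281/2 + (-8 + 3) = 36281/2 - 5 = 36271/2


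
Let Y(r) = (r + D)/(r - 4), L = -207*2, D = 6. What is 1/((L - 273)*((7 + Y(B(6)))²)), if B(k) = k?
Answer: -1/116103 ≈ -8.6130e-6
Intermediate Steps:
L = -414
Y(r) = (6 + r)/(-4 + r) (Y(r) = (r + 6)/(r - 4) = (6 + r)/(-4 + r))
1/((L - 273)*((7 + Y(B(6)))²)) = 1/((-414 - 273)*((7 + (6 + 6)/(-4 + 6))²)) = 1/((-687)*((7 + 12/2)²)) = -1/(687*(7 + (½)*12)²) = -1/(687*(7 + 6)²) = -1/(687*(13²)) = -1/687/169 = -1/687*1/169 = -1/116103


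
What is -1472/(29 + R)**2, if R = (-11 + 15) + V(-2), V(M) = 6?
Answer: -1472/1521 ≈ -0.96778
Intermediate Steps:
R = 10 (R = (-11 + 15) + 6 = 4 + 6 = 10)
-1472/(29 + R)**2 = -1472/(29 + 10)**2 = -1472/(39**2) = -1472/1521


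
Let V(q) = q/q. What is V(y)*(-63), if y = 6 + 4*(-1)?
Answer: -63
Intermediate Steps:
y = 2 (y = 6 - 4 = 2)
V(q) = 1
V(y)*(-63) = 1*(-63) = -63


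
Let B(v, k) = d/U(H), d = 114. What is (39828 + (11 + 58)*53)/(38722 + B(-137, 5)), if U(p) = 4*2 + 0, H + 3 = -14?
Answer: 34788/30989 ≈ 1.1226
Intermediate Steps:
H = -17 (H = -3 - 14 = -17)
U(p) = 8 (U(p) = 8 + 0 = 8)
B(v, k) = 57/4 (B(v, k) = 114/8 = 114*(1/8) = 57/4)
(39828 + (11 + 58)*53)/(38722 + B(-137, 5)) = (39828 + (11 + 58)*53)/(38722 + 57/4) = (39828 + 69*53)/(154945/4) = (39828 + 3657)*(4/154945) = 43485*(4/154945) = 34788/30989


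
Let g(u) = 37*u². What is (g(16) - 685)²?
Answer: 77211369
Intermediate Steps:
(g(16) - 685)² = (37*16² - 685)² = (37*256 - 685)² = (9472 - 685)² = 8787² = 77211369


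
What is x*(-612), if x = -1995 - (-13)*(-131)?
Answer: 2263176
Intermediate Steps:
x = -3698 (x = -1995 - 1*1703 = -1995 - 1703 = -3698)
x*(-612) = -3698*(-612) = 2263176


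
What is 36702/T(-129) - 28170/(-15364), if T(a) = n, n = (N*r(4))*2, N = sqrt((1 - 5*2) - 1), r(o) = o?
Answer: 14085/7682 - 18351*I*sqrt(10)/40 ≈ 1.8335 - 1450.8*I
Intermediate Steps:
N = I*sqrt(10) (N = sqrt((1 - 10) - 1) = sqrt(-9 - 1) = sqrt(-10) = I*sqrt(10) ≈ 3.1623*I)
n = 8*I*sqrt(10) (n = ((I*sqrt(10))*4)*2 = (4*I*sqrt(10))*2 = 8*I*sqrt(10) ≈ 25.298*I)
T(a) = 8*I*sqrt(10)
36702/T(-129) - 28170/(-15364) = 36702/((8*I*sqrt(10))) - 28170/(-15364) = 36702*(-I*sqrt(10)/80) - 28170*(-1/15364) = -18351*I*sqrt(10)/40 + 14085/7682 = 14085/7682 - 18351*I*sqrt(10)/40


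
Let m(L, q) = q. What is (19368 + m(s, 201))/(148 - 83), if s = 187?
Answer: 19569/65 ≈ 301.06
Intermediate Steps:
(19368 + m(s, 201))/(148 - 83) = (19368 + 201)/(148 - 83) = 19569/65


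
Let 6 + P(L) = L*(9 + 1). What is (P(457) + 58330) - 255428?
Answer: -192534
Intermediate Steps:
P(L) = -6 + 10*L (P(L) = -6 + L*(9 + 1) = -6 + L*10 = -6 + 10*L)
(P(457) + 58330) - 255428 = ((-6 + 10*457) + 58330) - 255428 = ((-6 + 4570) + 58330) - 255428 = (4564 + 58330) - 255428 = 62894 - 255428 = -192534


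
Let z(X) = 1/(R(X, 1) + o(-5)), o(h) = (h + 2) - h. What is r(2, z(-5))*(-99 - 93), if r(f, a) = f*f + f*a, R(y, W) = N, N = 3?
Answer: -4224/5 ≈ -844.80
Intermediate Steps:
R(y, W) = 3
o(h) = 2 (o(h) = (2 + h) - h = 2)
z(X) = 1/5 (z(X) = 1/(3 + 2) = 1/5)
r(f, a) = f**2 + a*f
r(2, z(-5))*(-99 - 93) = (2*(1/5 + 2))*(-99 - 93) = (2*(11/5))*(-192) = (22/5)*(-192) = -4224/5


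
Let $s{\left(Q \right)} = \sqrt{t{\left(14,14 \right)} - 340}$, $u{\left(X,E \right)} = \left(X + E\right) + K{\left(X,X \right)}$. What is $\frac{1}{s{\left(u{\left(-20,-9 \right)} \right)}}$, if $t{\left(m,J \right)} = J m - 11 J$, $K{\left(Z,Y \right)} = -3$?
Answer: $- \frac{i \sqrt{298}}{298} \approx - 0.057928 i$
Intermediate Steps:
$t{\left(m,J \right)} = - 11 J + J m$
$u{\left(X,E \right)} = -3 + E + X$ ($u{\left(X,E \right)} = \left(X + E\right) - 3 = \left(E + X\right) - 3 = -3 + E + X$)
$s{\left(Q \right)} = i \sqrt{298}$ ($s{\left(Q \right)} = \sqrt{14 \left(-11 + 14\right) - 340} = \sqrt{14 \cdot 3 - 340} = \sqrt{42 - 340} = \sqrt{-298} = i \sqrt{298}$)
$\frac{1}{s{\left(u{\left(-20,-9 \right)} \right)}} = \frac{1}{i \sqrt{298}} = - \frac{i \sqrt{298}}{298}$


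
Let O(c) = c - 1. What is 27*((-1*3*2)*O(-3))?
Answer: 648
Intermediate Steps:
O(c) = -1 + c
27*((-1*3*2)*O(-3)) = 27*((-1*3*2)*(-1 - 3)) = 27*(-3*2*(-4)) = 27*(-6*(-4)) = 27*24 = 648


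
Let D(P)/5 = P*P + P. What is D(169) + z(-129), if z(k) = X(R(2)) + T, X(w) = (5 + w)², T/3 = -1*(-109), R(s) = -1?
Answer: 143993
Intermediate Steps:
T = 327 (T = 3*(-1*(-109)) = 3*109 = 327)
z(k) = 343 (z(k) = (5 - 1)² + 327 = 4² + 327 = 16 + 327 = 343)
D(P) = 5*P + 5*P² (D(P) = 5*(P*P + P) = 5*(P² + P) = 5*(P + P²) = 5*P + 5*P²)
D(169) + z(-129) = 5*169*(1 + 169) + 343 = 5*169*170 + 343 = 143650 + 343 = 143993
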